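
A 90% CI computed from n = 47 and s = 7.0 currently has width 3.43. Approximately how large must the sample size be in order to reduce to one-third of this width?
n ≈ 423

CI width ∝ 1/√n
To reduce width by factor 3, need √n to grow by 3 → need 3² = 9 times as many samples.

Current: n = 47, width = 3.43
New: n = 423, width ≈ 1.12

Width reduced by factor of 3.43/1.12 = 3.06.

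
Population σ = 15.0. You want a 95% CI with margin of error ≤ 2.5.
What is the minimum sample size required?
n ≥ 139

For margin E ≤ 2.5:
n ≥ (z* · σ / E)²
n ≥ (1.960 · 15.0 / 2.5)²
n ≥ 138.30

Minimum n = 139 (rounding up)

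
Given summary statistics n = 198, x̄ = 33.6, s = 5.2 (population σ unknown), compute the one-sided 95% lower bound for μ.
μ ≥ 32.99

Lower bound (one-sided):
t* = 1.653 (one-sided for 95%)
Lower bound = x̄ - t* · s/√n = 33.6 - 1.653 · 5.2/√198 = 32.99

We are 95% confident that μ ≥ 32.99.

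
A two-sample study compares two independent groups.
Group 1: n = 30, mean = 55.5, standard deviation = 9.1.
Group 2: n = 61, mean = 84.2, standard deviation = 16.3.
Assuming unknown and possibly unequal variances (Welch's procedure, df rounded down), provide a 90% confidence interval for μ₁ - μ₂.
(-33.14, -24.26)

Difference: x̄₁ - x̄₂ = -28.70
SE = √(s₁²/n₁ + s₂²/n₂) = √(9.1²/30 + 16.3²/61) = 2.6676
df = 87.47 → 87 (Welch–Satterthwaite, rounded down)
t* = 1.663

CI: -28.70 ± 1.663 · 2.6676 = -28.70 ± 4.44 = (-33.14, -24.26)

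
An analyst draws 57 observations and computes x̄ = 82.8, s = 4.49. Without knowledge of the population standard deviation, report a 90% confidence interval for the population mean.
(81.81, 83.79)

t-interval (σ unknown):
df = n - 1 = 56
t* = 1.673 for 90% confidence

Margin of error = t* · s/√n = 1.673 · 4.49/√57 = 0.99

CI: (81.81, 83.79)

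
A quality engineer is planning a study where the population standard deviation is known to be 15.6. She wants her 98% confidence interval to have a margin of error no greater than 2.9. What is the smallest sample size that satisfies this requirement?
n ≥ 157

For margin E ≤ 2.9:
n ≥ (z* · σ / E)²
n ≥ (2.326 · 15.6 / 2.9)²
n ≥ 156.56

Minimum n = 157 (rounding up)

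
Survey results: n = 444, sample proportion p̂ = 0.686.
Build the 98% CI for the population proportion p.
(0.635, 0.737)

Proportion CI:
SE = √(p̂(1-p̂)/n) = √(0.686 · 0.314 / 444) = 0.02203

z* = 2.326
Margin = z* · SE = 2.326 · 0.02203 = 0.0512

CI: 0.686 ± 0.0512 = (0.635, 0.737)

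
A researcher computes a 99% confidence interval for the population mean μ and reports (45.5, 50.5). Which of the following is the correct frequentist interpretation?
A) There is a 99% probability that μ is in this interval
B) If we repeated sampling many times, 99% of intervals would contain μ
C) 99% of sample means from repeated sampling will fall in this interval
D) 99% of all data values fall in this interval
B

A) Wrong — μ is fixed; the randomness lives in the interval, not in μ.
B) Correct — this is the frequentist long-run coverage interpretation.
C) Wrong — coverage applies to intervals containing μ, not to future x̄ values.
D) Wrong — a CI is about the parameter μ, not individual data values.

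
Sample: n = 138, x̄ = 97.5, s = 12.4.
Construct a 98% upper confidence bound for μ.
μ ≤ 99.69

Upper bound (one-sided):
t* = 2.073 (one-sided for 98%)
Upper bound = x̄ + t* · s/√n = 97.5 + 2.073 · 12.4/√138 = 99.69

We are 98% confident that μ ≤ 99.69.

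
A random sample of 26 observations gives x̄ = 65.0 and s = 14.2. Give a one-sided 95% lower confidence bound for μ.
μ ≥ 60.24

Lower bound (one-sided):
t* = 1.708 (one-sided for 95%)
Lower bound = x̄ - t* · s/√n = 65.0 - 1.708 · 14.2/√26 = 60.24

We are 95% confident that μ ≥ 60.24.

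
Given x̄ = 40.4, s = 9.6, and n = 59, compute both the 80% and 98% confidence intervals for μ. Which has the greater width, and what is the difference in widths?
98% CI is wider by 2.74

df = 58
80% CI: t* = 1.296, (38.78, 42.02), width = 2 · t* · s/√n = 3.24
98% CI: t* = 2.392, (37.41, 43.39), width = 2 · t* · s/√n = 5.98

The 98% CI is wider by 5.98 - 3.24 = 2.74.
Higher confidence requires a wider interval.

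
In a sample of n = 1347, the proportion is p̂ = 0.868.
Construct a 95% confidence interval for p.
(0.850, 0.886)

Proportion CI:
SE = √(p̂(1-p̂)/n) = √(0.868 · 0.132 / 1347) = 0.00922

z* = 1.960
Margin = z* · SE = 1.960 · 0.00922 = 0.0181

CI: 0.868 ± 0.0181 = (0.850, 0.886)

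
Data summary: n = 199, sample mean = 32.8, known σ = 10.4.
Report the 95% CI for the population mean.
(31.36, 34.24)

z-interval (σ known):
z* = 1.960 for 95% confidence

Margin of error = z* · σ/√n = 1.960 · 10.4/√199 = 1.44

CI: (32.8 - 1.44, 32.8 + 1.44) = (31.36, 34.24)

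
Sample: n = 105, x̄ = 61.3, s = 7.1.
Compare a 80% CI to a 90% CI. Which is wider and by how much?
90% CI is wider by 0.51

df = 104
80% CI: t* = 1.290, (60.41, 62.19), width = 2 · t* · s/√n = 1.79
90% CI: t* = 1.660, (60.15, 62.45), width = 2 · t* · s/√n = 2.30

The 90% CI is wider by 2.30 - 1.79 = 0.51.
Higher confidence requires a wider interval.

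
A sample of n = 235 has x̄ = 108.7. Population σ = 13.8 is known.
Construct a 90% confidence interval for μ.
(107.22, 110.18)

z-interval (σ known):
z* = 1.645 for 90% confidence

Margin of error = z* · σ/√n = 1.645 · 13.8/√235 = 1.48

CI: (108.7 - 1.48, 108.7 + 1.48) = (107.22, 110.18)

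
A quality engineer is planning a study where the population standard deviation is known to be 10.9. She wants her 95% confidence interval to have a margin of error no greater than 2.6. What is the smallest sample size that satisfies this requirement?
n ≥ 68

For margin E ≤ 2.6:
n ≥ (z* · σ / E)²
n ≥ (1.960 · 10.9 / 2.6)²
n ≥ 67.52

Minimum n = 68 (rounding up)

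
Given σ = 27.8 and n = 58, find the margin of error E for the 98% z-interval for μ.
Margin of error = 8.49

Margin of error = z* · σ/√n
= 2.326 · 27.8/√58
= 2.326 · 27.8/7.6158
= 8.49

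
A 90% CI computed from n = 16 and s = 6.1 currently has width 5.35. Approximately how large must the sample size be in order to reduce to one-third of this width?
n ≈ 144

CI width ∝ 1/√n
To reduce width by factor 3, need √n to grow by 3 → need 3² = 9 times as many samples.

Current: n = 16, width = 5.35
New: n = 144, width ≈ 1.68

Width reduced by factor of 5.35/1.68 = 3.18.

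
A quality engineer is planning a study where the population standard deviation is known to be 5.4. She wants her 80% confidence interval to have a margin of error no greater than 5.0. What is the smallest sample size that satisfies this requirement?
n ≥ 2

For margin E ≤ 5.0:
n ≥ (z* · σ / E)²
n ≥ (1.282 · 5.4 / 5.0)²
n ≥ 1.92

Minimum n = 2 (rounding up)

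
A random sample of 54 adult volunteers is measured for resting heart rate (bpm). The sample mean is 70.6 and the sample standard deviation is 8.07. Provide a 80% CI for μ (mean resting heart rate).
(69.17, 72.03)

t-interval (σ unknown):
df = n - 1 = 53
t* = 1.298 for 80% confidence

Margin of error = t* · s/√n = 1.298 · 8.07/√54 = 1.43

CI: (69.17, 72.03)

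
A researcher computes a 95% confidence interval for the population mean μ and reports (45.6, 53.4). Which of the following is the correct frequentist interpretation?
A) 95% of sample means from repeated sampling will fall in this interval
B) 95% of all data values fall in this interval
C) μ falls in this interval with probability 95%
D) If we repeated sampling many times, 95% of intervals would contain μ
D

A) Wrong — coverage applies to intervals containing μ, not to future x̄ values.
B) Wrong — a CI is about the parameter μ, not individual data values.
C) Wrong — μ is fixed; the randomness lives in the interval, not in μ.
D) Correct — this is the frequentist long-run coverage interpretation.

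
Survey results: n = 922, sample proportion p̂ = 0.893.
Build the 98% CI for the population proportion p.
(0.869, 0.917)

Proportion CI:
SE = √(p̂(1-p̂)/n) = √(0.893 · 0.107 / 922) = 0.01018

z* = 2.326
Margin = z* · SE = 2.326 · 0.01018 = 0.0237

CI: 0.893 ± 0.0237 = (0.869, 0.917)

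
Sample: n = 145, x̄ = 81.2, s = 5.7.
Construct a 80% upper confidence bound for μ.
μ ≤ 81.60

Upper bound (one-sided):
t* = 0.844 (one-sided for 80%)
Upper bound = x̄ + t* · s/√n = 81.2 + 0.844 · 5.7/√145 = 81.60

We are 80% confident that μ ≤ 81.60.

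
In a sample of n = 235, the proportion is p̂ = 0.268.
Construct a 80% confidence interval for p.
(0.231, 0.305)

Proportion CI:
SE = √(p̂(1-p̂)/n) = √(0.268 · 0.732 / 235) = 0.02889

z* = 1.282
Margin = z* · SE = 1.282 · 0.02889 = 0.0370

CI: 0.268 ± 0.0370 = (0.231, 0.305)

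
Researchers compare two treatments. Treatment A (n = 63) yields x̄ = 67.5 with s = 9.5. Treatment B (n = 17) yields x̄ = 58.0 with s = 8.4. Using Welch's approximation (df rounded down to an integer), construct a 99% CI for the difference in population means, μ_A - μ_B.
(2.97, 16.03)

Difference: x̄₁ - x̄₂ = 9.50
SE = √(s₁²/n₁ + s₂²/n₂) = √(9.5²/63 + 8.4²/17) = 2.3629
df = 28.09 → 28 (Welch–Satterthwaite, rounded down)
t* = 2.763

CI: 9.50 ± 2.763 · 2.3629 = 9.50 ± 6.53 = (2.97, 16.03)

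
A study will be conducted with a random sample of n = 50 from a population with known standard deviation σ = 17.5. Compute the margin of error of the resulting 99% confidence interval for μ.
Margin of error = 6.38

Margin of error = z* · σ/√n
= 2.576 · 17.5/√50
= 2.576 · 17.5/7.0711
= 6.38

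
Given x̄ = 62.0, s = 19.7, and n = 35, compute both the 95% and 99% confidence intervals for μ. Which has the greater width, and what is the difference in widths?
99% CI is wider by 4.64

df = 34
95% CI: t* = 2.032, (55.23, 68.77), width = 2 · t* · s/√n = 13.53
99% CI: t* = 2.728, (52.92, 71.08), width = 2 · t* · s/√n = 18.17

The 99% CI is wider by 18.17 - 13.53 = 4.64.
Higher confidence requires a wider interval.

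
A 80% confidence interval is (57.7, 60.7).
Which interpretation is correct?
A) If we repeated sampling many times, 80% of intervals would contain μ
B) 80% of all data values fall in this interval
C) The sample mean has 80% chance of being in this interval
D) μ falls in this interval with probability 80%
A

A) Correct — this is the frequentist long-run coverage interpretation.
B) Wrong — a CI is about the parameter μ, not individual data values.
C) Wrong — x̄ is observed and sits in the interval by construction.
D) Wrong — μ is fixed; the randomness lives in the interval, not in μ.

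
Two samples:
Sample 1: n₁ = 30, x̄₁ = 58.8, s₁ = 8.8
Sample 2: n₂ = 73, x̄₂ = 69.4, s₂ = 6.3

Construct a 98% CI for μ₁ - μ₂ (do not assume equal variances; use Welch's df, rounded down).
(-14.88, -6.32)

Difference: x̄₁ - x̄₂ = -10.60
SE = √(s₁²/n₁ + s₂²/n₂) = √(8.8²/30 + 6.3²/73) = 1.7678
df = 41.76 → 41 (Welch–Satterthwaite, rounded down)
t* = 2.421

CI: -10.60 ± 2.421 · 1.7678 = -10.60 ± 4.28 = (-14.88, -6.32)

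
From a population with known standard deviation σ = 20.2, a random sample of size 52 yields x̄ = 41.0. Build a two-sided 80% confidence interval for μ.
(37.41, 44.59)

z-interval (σ known):
z* = 1.282 for 80% confidence

Margin of error = z* · σ/√n = 1.282 · 20.2/√52 = 3.59

CI: (41.0 - 3.59, 41.0 + 3.59) = (37.41, 44.59)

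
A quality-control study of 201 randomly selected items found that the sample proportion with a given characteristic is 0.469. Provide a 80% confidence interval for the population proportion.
(0.424, 0.514)

Proportion CI:
SE = √(p̂(1-p̂)/n) = √(0.469 · 0.531 / 201) = 0.03520

z* = 1.282
Margin = z* · SE = 1.282 · 0.03520 = 0.0451

CI: 0.469 ± 0.0451 = (0.424, 0.514)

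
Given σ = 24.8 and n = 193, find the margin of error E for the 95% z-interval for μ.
Margin of error = 3.50

Margin of error = z* · σ/√n
= 1.960 · 24.8/√193
= 1.960 · 24.8/13.8924
= 3.50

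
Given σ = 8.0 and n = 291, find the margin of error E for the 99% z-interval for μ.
Margin of error = 1.21

Margin of error = z* · σ/√n
= 2.576 · 8.0/√291
= 2.576 · 8.0/17.0587
= 1.21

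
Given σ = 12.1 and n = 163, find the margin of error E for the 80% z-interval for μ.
Margin of error = 1.22

Margin of error = z* · σ/√n
= 1.282 · 12.1/√163
= 1.282 · 12.1/12.7671
= 1.22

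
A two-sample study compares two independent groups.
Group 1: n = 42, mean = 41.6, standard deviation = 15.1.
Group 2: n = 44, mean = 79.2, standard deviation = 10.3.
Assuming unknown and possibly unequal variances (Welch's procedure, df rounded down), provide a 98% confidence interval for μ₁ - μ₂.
(-44.26, -30.94)

Difference: x̄₁ - x̄₂ = -37.60
SE = √(s₁²/n₁ + s₂²/n₂) = √(15.1²/42 + 10.3²/44) = 2.8000
df = 71.97 → 71 (Welch–Satterthwaite, rounded down)
t* = 2.380

CI: -37.60 ± 2.380 · 2.8000 = -37.60 ± 6.66 = (-44.26, -30.94)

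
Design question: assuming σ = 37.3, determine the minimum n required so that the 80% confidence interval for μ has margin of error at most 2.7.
n ≥ 314

For margin E ≤ 2.7:
n ≥ (z* · σ / E)²
n ≥ (1.282 · 37.3 / 2.7)²
n ≥ 313.67

Minimum n = 314 (rounding up)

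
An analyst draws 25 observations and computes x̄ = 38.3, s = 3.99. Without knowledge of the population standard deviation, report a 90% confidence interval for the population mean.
(36.93, 39.67)

t-interval (σ unknown):
df = n - 1 = 24
t* = 1.711 for 90% confidence

Margin of error = t* · s/√n = 1.711 · 3.99/√25 = 1.37

CI: (36.93, 39.67)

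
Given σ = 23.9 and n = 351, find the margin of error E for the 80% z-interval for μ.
Margin of error = 1.64

Margin of error = z* · σ/√n
= 1.282 · 23.9/√351
= 1.282 · 23.9/18.7350
= 1.64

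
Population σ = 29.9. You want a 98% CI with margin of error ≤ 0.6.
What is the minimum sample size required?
n ≥ 13436

For margin E ≤ 0.6:
n ≥ (z* · σ / E)²
n ≥ (2.326 · 29.9 / 0.6)²
n ≥ 13435.67

Minimum n = 13436 (rounding up)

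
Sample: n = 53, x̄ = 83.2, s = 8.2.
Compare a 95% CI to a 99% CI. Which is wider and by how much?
99% CI is wider by 1.50

df = 52
95% CI: t* = 2.007, (80.94, 85.46), width = 2 · t* · s/√n = 4.52
99% CI: t* = 2.674, (80.19, 86.21), width = 2 · t* · s/√n = 6.02

The 99% CI is wider by 6.02 - 4.52 = 1.50.
Higher confidence requires a wider interval.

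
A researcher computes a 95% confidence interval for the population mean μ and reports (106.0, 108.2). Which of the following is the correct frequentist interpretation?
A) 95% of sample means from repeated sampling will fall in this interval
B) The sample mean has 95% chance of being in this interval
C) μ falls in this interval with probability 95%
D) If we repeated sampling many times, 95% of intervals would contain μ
D

A) Wrong — coverage applies to intervals containing μ, not to future x̄ values.
B) Wrong — x̄ is observed and sits in the interval by construction.
C) Wrong — μ is fixed; the randomness lives in the interval, not in μ.
D) Correct — this is the frequentist long-run coverage interpretation.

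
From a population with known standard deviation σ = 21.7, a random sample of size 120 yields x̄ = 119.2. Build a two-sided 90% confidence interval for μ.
(115.94, 122.46)

z-interval (σ known):
z* = 1.645 for 90% confidence

Margin of error = z* · σ/√n = 1.645 · 21.7/√120 = 3.26

CI: (119.2 - 3.26, 119.2 + 3.26) = (115.94, 122.46)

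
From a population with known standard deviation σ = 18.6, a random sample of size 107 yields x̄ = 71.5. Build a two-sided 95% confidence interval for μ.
(67.98, 75.02)

z-interval (σ known):
z* = 1.960 for 95% confidence

Margin of error = z* · σ/√n = 1.960 · 18.6/√107 = 3.52

CI: (71.5 - 3.52, 71.5 + 3.52) = (67.98, 75.02)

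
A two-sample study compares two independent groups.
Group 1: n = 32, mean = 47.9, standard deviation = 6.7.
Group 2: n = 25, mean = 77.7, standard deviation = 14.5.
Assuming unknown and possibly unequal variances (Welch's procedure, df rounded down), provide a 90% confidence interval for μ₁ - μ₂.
(-35.11, -24.49)

Difference: x̄₁ - x̄₂ = -29.80
SE = √(s₁²/n₁ + s₂²/n₂) = √(6.7²/32 + 14.5²/25) = 3.1325
df = 31.99 → 31 (Welch–Satterthwaite, rounded down)
t* = 1.696

CI: -29.80 ± 1.696 · 3.1325 = -29.80 ± 5.31 = (-35.11, -24.49)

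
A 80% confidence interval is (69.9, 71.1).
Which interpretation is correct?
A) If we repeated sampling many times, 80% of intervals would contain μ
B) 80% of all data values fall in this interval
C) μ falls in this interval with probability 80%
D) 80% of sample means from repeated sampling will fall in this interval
A

A) Correct — this is the frequentist long-run coverage interpretation.
B) Wrong — a CI is about the parameter μ, not individual data values.
C) Wrong — μ is fixed; the randomness lives in the interval, not in μ.
D) Wrong — coverage applies to intervals containing μ, not to future x̄ values.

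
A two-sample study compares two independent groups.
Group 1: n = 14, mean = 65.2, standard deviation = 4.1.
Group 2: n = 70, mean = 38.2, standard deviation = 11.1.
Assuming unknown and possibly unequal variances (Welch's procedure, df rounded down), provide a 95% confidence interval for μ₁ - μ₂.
(23.55, 30.45)

Difference: x̄₁ - x̄₂ = 27.00
SE = √(s₁²/n₁ + s₂²/n₂) = √(4.1²/14 + 11.1²/70) = 1.7207
df = 56.27 → 56 (Welch–Satterthwaite, rounded down)
t* = 2.003

CI: 27.00 ± 2.003 · 1.7207 = 27.00 ± 3.45 = (23.55, 30.45)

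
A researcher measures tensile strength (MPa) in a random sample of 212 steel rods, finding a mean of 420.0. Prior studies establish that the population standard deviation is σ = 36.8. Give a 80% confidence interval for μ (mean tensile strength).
(416.76, 423.24)

z-interval (σ known):
z* = 1.282 for 80% confidence

Margin of error = z* · σ/√n = 1.282 · 36.8/√212 = 3.24

CI: (420.0 - 3.24, 420.0 + 3.24) = (416.76, 423.24)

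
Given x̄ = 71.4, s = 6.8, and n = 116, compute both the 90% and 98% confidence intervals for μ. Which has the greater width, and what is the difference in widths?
98% CI is wider by 0.89

df = 115
90% CI: t* = 1.658, (70.35, 72.45), width = 2 · t* · s/√n = 2.09
98% CI: t* = 2.359, (69.91, 72.89), width = 2 · t* · s/√n = 2.98

The 98% CI is wider by 2.98 - 2.09 = 0.89.
Higher confidence requires a wider interval.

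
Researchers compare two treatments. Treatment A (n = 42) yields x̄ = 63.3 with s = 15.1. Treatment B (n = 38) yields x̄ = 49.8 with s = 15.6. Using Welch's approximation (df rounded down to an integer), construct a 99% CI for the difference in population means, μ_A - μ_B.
(4.41, 22.59)

Difference: x̄₁ - x̄₂ = 13.50
SE = √(s₁²/n₁ + s₂²/n₂) = √(15.1²/42 + 15.6²/38) = 3.4399
df = 76.63 → 76 (Welch–Satterthwaite, rounded down)
t* = 2.642

CI: 13.50 ± 2.642 · 3.4399 = 13.50 ± 9.09 = (4.41, 22.59)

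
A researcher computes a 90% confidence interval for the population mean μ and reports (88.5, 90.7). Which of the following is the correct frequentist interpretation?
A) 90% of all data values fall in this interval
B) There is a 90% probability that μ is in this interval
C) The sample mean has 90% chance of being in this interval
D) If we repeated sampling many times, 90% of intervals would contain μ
D

A) Wrong — a CI is about the parameter μ, not individual data values.
B) Wrong — μ is fixed; the randomness lives in the interval, not in μ.
C) Wrong — x̄ is observed and sits in the interval by construction.
D) Correct — this is the frequentist long-run coverage interpretation.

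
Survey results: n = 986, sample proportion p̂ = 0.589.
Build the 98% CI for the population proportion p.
(0.553, 0.625)

Proportion CI:
SE = √(p̂(1-p̂)/n) = √(0.589 · 0.411 / 986) = 0.01567

z* = 2.326
Margin = z* · SE = 2.326 · 0.01567 = 0.0364

CI: 0.589 ± 0.0364 = (0.553, 0.625)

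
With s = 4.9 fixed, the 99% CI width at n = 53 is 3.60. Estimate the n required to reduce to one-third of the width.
n ≈ 477

CI width ∝ 1/√n
To reduce width by factor 3, need √n to grow by 3 → need 3² = 9 times as many samples.

Current: n = 53, width = 3.60
New: n = 477, width ≈ 1.16

Width reduced by factor of 3.60/1.16 = 3.10.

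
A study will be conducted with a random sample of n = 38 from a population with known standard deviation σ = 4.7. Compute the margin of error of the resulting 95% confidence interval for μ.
Margin of error = 1.49

Margin of error = z* · σ/√n
= 1.960 · 4.7/√38
= 1.960 · 4.7/6.1644
= 1.49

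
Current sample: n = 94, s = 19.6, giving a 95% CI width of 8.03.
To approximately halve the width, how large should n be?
n ≈ 376

CI width ∝ 1/√n
To reduce width by factor 2, need √n to grow by 2 → need 2² = 4 times as many samples.

Current: n = 94, width = 8.03
New: n = 376, width ≈ 3.97

Width reduced by factor of 8.03/3.97 = 2.02.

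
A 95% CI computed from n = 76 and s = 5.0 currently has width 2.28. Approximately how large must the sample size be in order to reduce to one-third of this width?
n ≈ 684

CI width ∝ 1/√n
To reduce width by factor 3, need √n to grow by 3 → need 3² = 9 times as many samples.

Current: n = 76, width = 2.28
New: n = 684, width ≈ 0.75

Width reduced by factor of 2.28/0.75 = 3.04.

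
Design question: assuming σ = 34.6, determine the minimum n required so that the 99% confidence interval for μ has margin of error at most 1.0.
n ≥ 7945

For margin E ≤ 1.0:
n ≥ (z* · σ / E)²
n ≥ (2.576 · 34.6 / 1.0)²
n ≥ 7944.09

Minimum n = 7945 (rounding up)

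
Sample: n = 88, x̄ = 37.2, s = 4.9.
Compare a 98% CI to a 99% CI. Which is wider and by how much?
99% CI is wider by 0.27

df = 87
98% CI: t* = 2.370, (35.96, 38.44), width = 2 · t* · s/√n = 2.48
99% CI: t* = 2.634, (35.82, 38.58), width = 2 · t* · s/√n = 2.75

The 99% CI is wider by 2.75 - 2.48 = 0.27.
Higher confidence requires a wider interval.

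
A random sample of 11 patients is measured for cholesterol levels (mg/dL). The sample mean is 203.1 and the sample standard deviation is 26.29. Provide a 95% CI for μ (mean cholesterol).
(185.44, 220.76)

t-interval (σ unknown):
df = n - 1 = 10
t* = 2.228 for 95% confidence

Margin of error = t* · s/√n = 2.228 · 26.29/√11 = 17.66

CI: (185.44, 220.76)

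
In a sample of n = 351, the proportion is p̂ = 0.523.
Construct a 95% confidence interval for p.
(0.471, 0.575)

Proportion CI:
SE = √(p̂(1-p̂)/n) = √(0.523 · 0.477 / 351) = 0.02666

z* = 1.960
Margin = z* · SE = 1.960 · 0.02666 = 0.0523

CI: 0.523 ± 0.0523 = (0.471, 0.575)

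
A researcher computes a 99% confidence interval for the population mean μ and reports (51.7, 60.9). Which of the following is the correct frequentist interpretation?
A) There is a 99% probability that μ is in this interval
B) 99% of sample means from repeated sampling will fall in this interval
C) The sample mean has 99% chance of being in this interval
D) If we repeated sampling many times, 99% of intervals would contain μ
D

A) Wrong — μ is fixed; the randomness lives in the interval, not in μ.
B) Wrong — coverage applies to intervals containing μ, not to future x̄ values.
C) Wrong — x̄ is observed and sits in the interval by construction.
D) Correct — this is the frequentist long-run coverage interpretation.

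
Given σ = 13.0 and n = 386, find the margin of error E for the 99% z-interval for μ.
Margin of error = 1.70

Margin of error = z* · σ/√n
= 2.576 · 13.0/√386
= 2.576 · 13.0/19.6469
= 1.70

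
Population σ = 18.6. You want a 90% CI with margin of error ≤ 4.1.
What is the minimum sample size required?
n ≥ 56

For margin E ≤ 4.1:
n ≥ (z* · σ / E)²
n ≥ (1.645 · 18.6 / 4.1)²
n ≥ 55.69

Minimum n = 56 (rounding up)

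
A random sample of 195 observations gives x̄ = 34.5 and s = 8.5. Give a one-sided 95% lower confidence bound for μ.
μ ≥ 33.49

Lower bound (one-sided):
t* = 1.653 (one-sided for 95%)
Lower bound = x̄ - t* · s/√n = 34.5 - 1.653 · 8.5/√195 = 33.49

We are 95% confident that μ ≥ 33.49.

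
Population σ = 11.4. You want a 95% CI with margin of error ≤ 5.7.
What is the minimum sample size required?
n ≥ 16

For margin E ≤ 5.7:
n ≥ (z* · σ / E)²
n ≥ (1.960 · 11.4 / 5.7)²
n ≥ 15.37

Minimum n = 16 (rounding up)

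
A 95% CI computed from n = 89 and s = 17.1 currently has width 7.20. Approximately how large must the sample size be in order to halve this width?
n ≈ 356

CI width ∝ 1/√n
To reduce width by factor 2, need √n to grow by 2 → need 2² = 4 times as many samples.

Current: n = 89, width = 7.20
New: n = 356, width ≈ 3.57

Width reduced by factor of 7.20/3.57 = 2.02.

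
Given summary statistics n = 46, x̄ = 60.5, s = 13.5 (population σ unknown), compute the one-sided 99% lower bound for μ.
μ ≥ 55.70

Lower bound (one-sided):
t* = 2.412 (one-sided for 99%)
Lower bound = x̄ - t* · s/√n = 60.5 - 2.412 · 13.5/√46 = 55.70

We are 99% confident that μ ≥ 55.70.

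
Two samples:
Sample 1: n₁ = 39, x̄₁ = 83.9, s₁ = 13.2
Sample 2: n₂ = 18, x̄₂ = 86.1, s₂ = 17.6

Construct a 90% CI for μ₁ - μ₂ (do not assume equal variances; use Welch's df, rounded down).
(-10.14, 5.74)

Difference: x̄₁ - x̄₂ = -2.20
SE = √(s₁²/n₁ + s₂²/n₂) = √(13.2²/39 + 17.6²/18) = 4.6558
df = 26.18 → 26 (Welch–Satterthwaite, rounded down)
t* = 1.706

CI: -2.20 ± 1.706 · 4.6558 = -2.20 ± 7.94 = (-10.14, 5.74)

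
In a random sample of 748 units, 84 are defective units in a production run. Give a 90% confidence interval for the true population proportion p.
(0.093, 0.131)

Proportion CI:
p̂ = 84/748 = 0.11230
SE = √(p̂(1-p̂)/n) = √(0.11230 · 0.88770 / 748) = 0.01154

z* = 1.645
Margin = z* · SE = 1.645 · 0.01154 = 0.0190

CI: 0.11230 ± 0.0190 = (0.093, 0.131)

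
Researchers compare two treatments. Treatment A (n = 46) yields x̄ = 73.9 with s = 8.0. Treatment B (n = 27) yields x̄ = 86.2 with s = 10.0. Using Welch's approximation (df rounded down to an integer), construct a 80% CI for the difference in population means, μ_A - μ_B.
(-15.24, -9.36)

Difference: x̄₁ - x̄₂ = -12.30
SE = √(s₁²/n₁ + s₂²/n₂) = √(8.0²/46 + 10.0²/27) = 2.2572
df = 45.49 → 45 (Welch–Satterthwaite, rounded down)
t* = 1.301

CI: -12.30 ± 1.301 · 2.2572 = -12.30 ± 2.94 = (-15.24, -9.36)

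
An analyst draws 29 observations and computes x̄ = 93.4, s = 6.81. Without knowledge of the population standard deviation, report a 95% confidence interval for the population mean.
(90.81, 95.99)

t-interval (σ unknown):
df = n - 1 = 28
t* = 2.048 for 95% confidence

Margin of error = t* · s/√n = 2.048 · 6.81/√29 = 2.59

CI: (90.81, 95.99)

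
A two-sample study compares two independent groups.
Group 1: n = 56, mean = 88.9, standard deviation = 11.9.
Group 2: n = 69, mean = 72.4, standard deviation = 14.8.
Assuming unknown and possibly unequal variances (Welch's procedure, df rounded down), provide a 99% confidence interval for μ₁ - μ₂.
(10.25, 22.75)

Difference: x̄₁ - x̄₂ = 16.50
SE = √(s₁²/n₁ + s₂²/n₂) = √(11.9²/56 + 14.8²/69) = 2.3881
df = 122.99 → 122 (Welch–Satterthwaite, rounded down)
t* = 2.617

CI: 16.50 ± 2.617 · 2.3881 = 16.50 ± 6.25 = (10.25, 22.75)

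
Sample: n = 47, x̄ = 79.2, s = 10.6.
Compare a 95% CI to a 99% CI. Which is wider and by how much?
99% CI is wider by 2.09

df = 46
95% CI: t* = 2.013, (76.09, 82.31), width = 2 · t* · s/√n = 6.22
99% CI: t* = 2.687, (75.05, 83.35), width = 2 · t* · s/√n = 8.31

The 99% CI is wider by 8.31 - 6.22 = 2.09.
Higher confidence requires a wider interval.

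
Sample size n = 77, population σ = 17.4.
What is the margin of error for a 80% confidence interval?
Margin of error = 2.54

Margin of error = z* · σ/√n
= 1.282 · 17.4/√77
= 1.282 · 17.4/8.7750
= 2.54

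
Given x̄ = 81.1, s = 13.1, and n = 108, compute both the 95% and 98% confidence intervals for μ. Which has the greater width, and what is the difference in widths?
98% CI is wider by 0.95

df = 107
95% CI: t* = 1.982, (78.60, 83.60), width = 2 · t* · s/√n = 5.00
98% CI: t* = 2.362, (78.12, 84.08), width = 2 · t* · s/√n = 5.95

The 98% CI is wider by 5.95 - 5.00 = 0.95.
Higher confidence requires a wider interval.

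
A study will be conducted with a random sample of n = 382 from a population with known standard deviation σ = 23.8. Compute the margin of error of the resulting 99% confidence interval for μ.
Margin of error = 3.14

Margin of error = z* · σ/√n
= 2.576 · 23.8/√382
= 2.576 · 23.8/19.5448
= 3.14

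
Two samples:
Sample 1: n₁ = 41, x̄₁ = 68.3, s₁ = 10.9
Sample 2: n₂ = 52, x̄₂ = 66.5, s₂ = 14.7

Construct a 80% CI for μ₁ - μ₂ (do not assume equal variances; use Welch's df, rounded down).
(-1.63, 5.23)

Difference: x̄₁ - x̄₂ = 1.80
SE = √(s₁²/n₁ + s₂²/n₂) = √(10.9²/41 + 14.7²/52) = 2.6558
df = 90.70 → 90 (Welch–Satterthwaite, rounded down)
t* = 1.291

CI: 1.80 ± 1.291 · 2.6558 = 1.80 ± 3.43 = (-1.63, 5.23)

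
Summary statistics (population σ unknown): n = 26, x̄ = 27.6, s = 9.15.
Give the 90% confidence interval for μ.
(24.54, 30.66)

t-interval (σ unknown):
df = n - 1 = 25
t* = 1.708 for 90% confidence

Margin of error = t* · s/√n = 1.708 · 9.15/√26 = 3.06

CI: (24.54, 30.66)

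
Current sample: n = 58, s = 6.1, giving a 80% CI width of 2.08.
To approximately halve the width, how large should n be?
n ≈ 232

CI width ∝ 1/√n
To reduce width by factor 2, need √n to grow by 2 → need 2² = 4 times as many samples.

Current: n = 58, width = 2.08
New: n = 232, width ≈ 1.03

Width reduced by factor of 2.08/1.03 = 2.02.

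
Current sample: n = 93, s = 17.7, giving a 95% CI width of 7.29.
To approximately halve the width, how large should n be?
n ≈ 372

CI width ∝ 1/√n
To reduce width by factor 2, need √n to grow by 2 → need 2² = 4 times as many samples.

Current: n = 93, width = 7.29
New: n = 372, width ≈ 3.61

Width reduced by factor of 7.29/3.61 = 2.02.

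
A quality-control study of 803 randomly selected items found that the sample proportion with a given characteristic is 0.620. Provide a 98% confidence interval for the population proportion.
(0.580, 0.660)

Proportion CI:
SE = √(p̂(1-p̂)/n) = √(0.620 · 0.380 / 803) = 0.01713

z* = 2.326
Margin = z* · SE = 2.326 · 0.01713 = 0.0398

CI: 0.620 ± 0.0398 = (0.580, 0.660)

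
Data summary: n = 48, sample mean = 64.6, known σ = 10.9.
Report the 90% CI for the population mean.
(62.01, 67.19)

z-interval (σ known):
z* = 1.645 for 90% confidence

Margin of error = z* · σ/√n = 1.645 · 10.9/√48 = 2.59

CI: (64.6 - 2.59, 64.6 + 2.59) = (62.01, 67.19)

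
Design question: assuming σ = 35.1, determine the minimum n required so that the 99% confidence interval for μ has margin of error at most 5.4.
n ≥ 281

For margin E ≤ 5.4:
n ≥ (z* · σ / E)²
n ≥ (2.576 · 35.1 / 5.4)²
n ≥ 280.36

Minimum n = 281 (rounding up)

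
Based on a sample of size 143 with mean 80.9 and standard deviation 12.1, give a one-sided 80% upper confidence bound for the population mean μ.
μ ≤ 81.75

Upper bound (one-sided):
t* = 0.844 (one-sided for 80%)
Upper bound = x̄ + t* · s/√n = 80.9 + 0.844 · 12.1/√143 = 81.75

We are 80% confident that μ ≤ 81.75.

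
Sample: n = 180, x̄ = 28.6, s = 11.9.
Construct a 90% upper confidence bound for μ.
μ ≤ 29.74

Upper bound (one-sided):
t* = 1.286 (one-sided for 90%)
Upper bound = x̄ + t* · s/√n = 28.6 + 1.286 · 11.9/√180 = 29.74

We are 90% confident that μ ≤ 29.74.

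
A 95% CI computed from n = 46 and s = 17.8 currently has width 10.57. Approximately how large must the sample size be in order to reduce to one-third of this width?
n ≈ 414

CI width ∝ 1/√n
To reduce width by factor 3, need √n to grow by 3 → need 3² = 9 times as many samples.

Current: n = 46, width = 10.57
New: n = 414, width ≈ 3.44

Width reduced by factor of 10.57/3.44 = 3.07.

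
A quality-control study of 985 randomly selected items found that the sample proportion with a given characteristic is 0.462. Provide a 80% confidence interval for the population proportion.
(0.442, 0.482)

Proportion CI:
SE = √(p̂(1-p̂)/n) = √(0.462 · 0.538 / 985) = 0.01589

z* = 1.282
Margin = z* · SE = 1.282 · 0.01589 = 0.0204

CI: 0.462 ± 0.0204 = (0.442, 0.482)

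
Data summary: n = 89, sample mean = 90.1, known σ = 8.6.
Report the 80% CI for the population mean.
(88.93, 91.27)

z-interval (σ known):
z* = 1.282 for 80% confidence

Margin of error = z* · σ/√n = 1.282 · 8.6/√89 = 1.17

CI: (90.1 - 1.17, 90.1 + 1.17) = (88.93, 91.27)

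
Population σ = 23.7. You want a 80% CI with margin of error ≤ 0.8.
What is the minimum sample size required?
n ≥ 1443

For margin E ≤ 0.8:
n ≥ (z* · σ / E)²
n ≥ (1.282 · 23.7 / 0.8)²
n ≥ 1442.42

Minimum n = 1443 (rounding up)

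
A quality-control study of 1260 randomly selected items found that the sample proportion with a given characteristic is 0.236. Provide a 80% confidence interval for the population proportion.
(0.221, 0.251)

Proportion CI:
SE = √(p̂(1-p̂)/n) = √(0.236 · 0.764 / 1260) = 0.01196

z* = 1.282
Margin = z* · SE = 1.282 · 0.01196 = 0.0153

CI: 0.236 ± 0.0153 = (0.221, 0.251)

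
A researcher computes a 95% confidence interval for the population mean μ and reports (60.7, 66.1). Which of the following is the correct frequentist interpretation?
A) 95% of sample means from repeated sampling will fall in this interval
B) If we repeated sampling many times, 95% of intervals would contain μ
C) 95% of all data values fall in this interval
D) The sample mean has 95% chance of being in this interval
B

A) Wrong — coverage applies to intervals containing μ, not to future x̄ values.
B) Correct — this is the frequentist long-run coverage interpretation.
C) Wrong — a CI is about the parameter μ, not individual data values.
D) Wrong — x̄ is observed and sits in the interval by construction.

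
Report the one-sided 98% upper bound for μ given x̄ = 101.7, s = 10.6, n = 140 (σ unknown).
μ ≤ 103.56

Upper bound (one-sided):
t* = 2.073 (one-sided for 98%)
Upper bound = x̄ + t* · s/√n = 101.7 + 2.073 · 10.6/√140 = 103.56

We are 98% confident that μ ≤ 103.56.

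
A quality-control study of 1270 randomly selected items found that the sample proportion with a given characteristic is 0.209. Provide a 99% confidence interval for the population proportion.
(0.180, 0.238)

Proportion CI:
SE = √(p̂(1-p̂)/n) = √(0.209 · 0.791 / 1270) = 0.01141

z* = 2.576
Margin = z* · SE = 2.576 · 0.01141 = 0.0294

CI: 0.209 ± 0.0294 = (0.180, 0.238)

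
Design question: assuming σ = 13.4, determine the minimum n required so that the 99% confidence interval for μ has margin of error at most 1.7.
n ≥ 413

For margin E ≤ 1.7:
n ≥ (z* · σ / E)²
n ≥ (2.576 · 13.4 / 1.7)²
n ≥ 412.29

Minimum n = 413 (rounding up)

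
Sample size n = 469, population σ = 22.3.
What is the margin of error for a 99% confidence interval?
Margin of error = 2.65

Margin of error = z* · σ/√n
= 2.576 · 22.3/√469
= 2.576 · 22.3/21.6564
= 2.65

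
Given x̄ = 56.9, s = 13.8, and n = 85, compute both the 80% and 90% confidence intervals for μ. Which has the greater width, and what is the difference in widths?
90% CI is wider by 1.11

df = 84
80% CI: t* = 1.292, (54.97, 58.83), width = 2 · t* · s/√n = 3.87
90% CI: t* = 1.663, (54.41, 59.39), width = 2 · t* · s/√n = 4.98

The 90% CI is wider by 4.98 - 3.87 = 1.11.
Higher confidence requires a wider interval.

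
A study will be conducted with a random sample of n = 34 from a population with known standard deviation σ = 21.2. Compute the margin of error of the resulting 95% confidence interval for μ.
Margin of error = 7.13

Margin of error = z* · σ/√n
= 1.960 · 21.2/√34
= 1.960 · 21.2/5.8310
= 7.13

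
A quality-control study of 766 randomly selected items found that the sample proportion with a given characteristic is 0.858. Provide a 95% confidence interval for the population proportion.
(0.833, 0.883)

Proportion CI:
SE = √(p̂(1-p̂)/n) = √(0.858 · 0.142 / 766) = 0.01261

z* = 1.960
Margin = z* · SE = 1.960 · 0.01261 = 0.0247

CI: 0.858 ± 0.0247 = (0.833, 0.883)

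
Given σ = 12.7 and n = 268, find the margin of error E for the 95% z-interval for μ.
Margin of error = 1.52

Margin of error = z* · σ/√n
= 1.960 · 12.7/√268
= 1.960 · 12.7/16.3707
= 1.52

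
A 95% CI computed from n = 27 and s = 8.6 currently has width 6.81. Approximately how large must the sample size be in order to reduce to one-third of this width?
n ≈ 243

CI width ∝ 1/√n
To reduce width by factor 3, need √n to grow by 3 → need 3² = 9 times as many samples.

Current: n = 27, width = 6.81
New: n = 243, width ≈ 2.17

Width reduced by factor of 6.81/2.17 = 3.14.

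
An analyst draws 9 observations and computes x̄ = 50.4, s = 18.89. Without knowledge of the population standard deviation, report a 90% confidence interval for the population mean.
(38.69, 62.11)

t-interval (σ unknown):
df = n - 1 = 8
t* = 1.860 for 90% confidence

Margin of error = t* · s/√n = 1.860 · 18.89/√9 = 11.71

CI: (38.69, 62.11)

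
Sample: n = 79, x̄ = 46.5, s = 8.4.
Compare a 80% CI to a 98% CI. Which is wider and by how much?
98% CI is wider by 2.05

df = 78
80% CI: t* = 1.292, (45.28, 47.72), width = 2 · t* · s/√n = 2.44
98% CI: t* = 2.375, (44.26, 48.74), width = 2 · t* · s/√n = 4.49

The 98% CI is wider by 4.49 - 2.44 = 2.05.
Higher confidence requires a wider interval.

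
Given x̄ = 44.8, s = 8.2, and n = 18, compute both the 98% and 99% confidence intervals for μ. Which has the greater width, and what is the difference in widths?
99% CI is wider by 1.28

df = 17
98% CI: t* = 2.567, (39.84, 49.76), width = 2 · t* · s/√n = 9.92
99% CI: t* = 2.898, (39.20, 50.40), width = 2 · t* · s/√n = 11.20

The 99% CI is wider by 11.20 - 9.92 = 1.28.
Higher confidence requires a wider interval.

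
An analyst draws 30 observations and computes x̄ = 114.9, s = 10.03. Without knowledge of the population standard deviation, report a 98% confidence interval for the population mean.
(110.39, 119.41)

t-interval (σ unknown):
df = n - 1 = 29
t* = 2.462 for 98% confidence

Margin of error = t* · s/√n = 2.462 · 10.03/√30 = 4.51

CI: (110.39, 119.41)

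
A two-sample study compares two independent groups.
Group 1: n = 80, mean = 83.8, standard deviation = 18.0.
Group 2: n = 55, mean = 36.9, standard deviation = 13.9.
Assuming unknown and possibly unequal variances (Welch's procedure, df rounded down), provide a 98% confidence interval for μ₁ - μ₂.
(40.42, 53.38)

Difference: x̄₁ - x̄₂ = 46.90
SE = √(s₁²/n₁ + s₂²/n₂) = √(18.0²/80 + 13.9²/55) = 2.7501
df = 131.14 → 131 (Welch–Satterthwaite, rounded down)
t* = 2.355

CI: 46.90 ± 2.355 · 2.7501 = 46.90 ± 6.48 = (40.42, 53.38)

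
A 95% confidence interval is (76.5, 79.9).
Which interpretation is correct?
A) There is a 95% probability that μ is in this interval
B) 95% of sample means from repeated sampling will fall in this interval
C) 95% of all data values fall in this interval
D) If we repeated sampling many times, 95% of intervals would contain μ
D

A) Wrong — μ is fixed; the randomness lives in the interval, not in μ.
B) Wrong — coverage applies to intervals containing μ, not to future x̄ values.
C) Wrong — a CI is about the parameter μ, not individual data values.
D) Correct — this is the frequentist long-run coverage interpretation.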